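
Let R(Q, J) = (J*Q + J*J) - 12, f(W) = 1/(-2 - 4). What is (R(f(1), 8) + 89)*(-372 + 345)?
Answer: -3771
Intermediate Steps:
f(W) = -⅙ (f(W) = 1/(-6) = -⅙)
R(Q, J) = -12 + J² + J*Q (R(Q, J) = (J*Q + J²) - 12 = (J² + J*Q) - 12 = -12 + J² + J*Q)
(R(f(1), 8) + 89)*(-372 + 345) = ((-12 + 8² + 8*(-⅙)) + 89)*(-372 + 345) = ((-12 + 64 - 4/3) + 89)*(-27) = (152/3 + 89)*(-27) = (419/3)*(-27) = -3771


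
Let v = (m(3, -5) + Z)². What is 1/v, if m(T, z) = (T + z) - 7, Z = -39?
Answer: 1/2304 ≈ 0.00043403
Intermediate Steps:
m(T, z) = -7 + T + z
v = 2304 (v = ((-7 + 3 - 5) - 39)² = (-9 - 39)² = (-48)² = 2304)
1/v = 1/2304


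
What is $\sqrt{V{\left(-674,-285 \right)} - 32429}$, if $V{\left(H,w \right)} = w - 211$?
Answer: $5 i \sqrt{1317} \approx 181.45 i$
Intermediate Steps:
$V{\left(H,w \right)} = -211 + w$
$\sqrt{V{\left(-674,-285 \right)} - 32429} = \sqrt{\left(-211 - 285\right) - 32429} = \sqrt{-496 - 32429} = \sqrt{-32925} = 5 i \sqrt{1317}$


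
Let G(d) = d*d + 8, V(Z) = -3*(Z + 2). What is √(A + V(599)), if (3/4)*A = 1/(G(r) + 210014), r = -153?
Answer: 5*I*√35368389703383/700293 ≈ 42.462*I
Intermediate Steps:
V(Z) = -6 - 3*Z (V(Z) = -3*(2 + Z) = -6 - 3*Z)
G(d) = 8 + d² (G(d) = d² + 8 = 8 + d²)
A = 4/700293 (A = 4/(3*((8 + (-153)²) + 210014)) = 4/(3*((8 + 23409) + 210014)) = 4/(3*(23417 + 210014)) = (4/3)/233431 = (4/3)*(1/233431) = 4/700293 ≈ 5.7119e-6)
√(A + V(599)) = √(4/700293 + (-6 - 3*599)) = √(4/700293 + (-6 - 1797)) = √(4/700293 - 1803) = √(-1262628275/700293) = 5*I*√35368389703383/700293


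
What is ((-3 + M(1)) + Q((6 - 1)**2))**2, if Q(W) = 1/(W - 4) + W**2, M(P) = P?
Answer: 171191056/441 ≈ 3.8819e+5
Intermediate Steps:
Q(W) = W**2 + 1/(-4 + W) (Q(W) = 1/(-4 + W) + W**2 = W**2 + 1/(-4 + W))
((-3 + M(1)) + Q((6 - 1)**2))**2 = ((-3 + 1) + (1 + ((6 - 1)**2)**3 - 4*(6 - 1)**4)/(-4 + (6 - 1)**2))**2 = (-2 + (1 + (5**2)**3 - 4*(5**2)**2)/(-4 + 5**2))**2 = (-2 + (1 + 25**3 - 4*25**2)/(-4 + 25))**2 = (-2 + (1 + 15625 - 4*625)/21)**2 = (-2 + (1 + 15625 - 2500)/21)**2 = (-2 + (1/21)*13126)**2 = (-2 + 13126/21)**2 = (13084/21)**2 = 171191056/441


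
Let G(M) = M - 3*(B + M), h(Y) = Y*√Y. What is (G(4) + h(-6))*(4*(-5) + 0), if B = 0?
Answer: 160 + 120*I*√6 ≈ 160.0 + 293.94*I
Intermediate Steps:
h(Y) = Y^(3/2)
G(M) = -2*M (G(M) = M - 3*(0 + M) = M - 3*M = -2*M)
(G(4) + h(-6))*(4*(-5) + 0) = (-2*4 + (-6)^(3/2))*(4*(-5) + 0) = (-8 - 6*I*√6)*(-20 + 0) = (-8 - 6*I*√6)*(-20) = 160 + 120*I*√6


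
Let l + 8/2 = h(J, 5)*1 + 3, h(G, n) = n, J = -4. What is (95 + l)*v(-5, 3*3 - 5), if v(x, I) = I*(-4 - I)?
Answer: -3168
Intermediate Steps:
l = 4 (l = -4 + (5*1 + 3) = -4 + (5 + 3) = -4 + 8 = 4)
(95 + l)*v(-5, 3*3 - 5) = (95 + 4)*(-(3*3 - 5)*(4 + (3*3 - 5))) = 99*(-(9 - 5)*(4 + (9 - 5))) = 99*(-1*4*(4 + 4)) = 99*(-1*4*8) = 99*(-32) = -3168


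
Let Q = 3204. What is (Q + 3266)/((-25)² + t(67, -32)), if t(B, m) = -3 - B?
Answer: 1294/111 ≈ 11.658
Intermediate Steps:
(Q + 3266)/((-25)² + t(67, -32)) = (3204 + 3266)/((-25)² + (-3 - 1*67)) = 6470/(625 + (-3 - 67)) = 6470/(625 - 70) = 6470/555 = 6470*(1/555) = 1294/111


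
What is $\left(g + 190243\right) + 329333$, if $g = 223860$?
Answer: $743436$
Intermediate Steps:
$\left(g + 190243\right) + 329333 = \left(223860 + 190243\right) + 329333 = 414103 + 329333 = 743436$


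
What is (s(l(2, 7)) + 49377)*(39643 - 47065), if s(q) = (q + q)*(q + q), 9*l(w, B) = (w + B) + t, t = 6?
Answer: -1099675682/3 ≈ -3.6656e+8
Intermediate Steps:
l(w, B) = ⅔ + B/9 + w/9 (l(w, B) = ((w + B) + 6)/9 = ((B + w) + 6)/9 = (6 + B + w)/9 = ⅔ + B/9 + w/9)
s(q) = 4*q² (s(q) = (2*q)*(2*q) = 4*q²)
(s(l(2, 7)) + 49377)*(39643 - 47065) = (4*(⅔ + (⅑)*7 + (⅑)*2)² + 49377)*(39643 - 47065) = (4*(⅔ + 7/9 + 2/9)² + 49377)*(-7422) = (4*(5/3)² + 49377)*(-7422) = (4*(25/9) + 49377)*(-7422) = (100/9 + 49377)*(-7422) = (444493/9)*(-7422) = -1099675682/3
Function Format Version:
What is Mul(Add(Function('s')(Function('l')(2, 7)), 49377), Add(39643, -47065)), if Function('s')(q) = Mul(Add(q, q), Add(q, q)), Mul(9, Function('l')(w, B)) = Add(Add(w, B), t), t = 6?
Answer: Rational(-1099675682, 3) ≈ -3.6656e+8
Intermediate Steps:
Function('l')(w, B) = Add(Rational(2, 3), Mul(Rational(1, 9), B), Mul(Rational(1, 9), w)) (Function('l')(w, B) = Mul(Rational(1, 9), Add(Add(w, B), 6)) = Mul(Rational(1, 9), Add(Add(B, w), 6)) = Mul(Rational(1, 9), Add(6, B, w)) = Add(Rational(2, 3), Mul(Rational(1, 9), B), Mul(Rational(1, 9), w)))
Function('s')(q) = Mul(4, Pow(q, 2)) (Function('s')(q) = Mul(Mul(2, q), Mul(2, q)) = Mul(4, Pow(q, 2)))
Mul(Add(Function('s')(Function('l')(2, 7)), 49377), Add(39643, -47065)) = Mul(Add(Mul(4, Pow(Add(Rational(2, 3), Mul(Rational(1, 9), 7), Mul(Rational(1, 9), 2)), 2)), 49377), Add(39643, -47065)) = Mul(Add(Mul(4, Pow(Add(Rational(2, 3), Rational(7, 9), Rational(2, 9)), 2)), 49377), -7422) = Mul(Add(Mul(4, Pow(Rational(5, 3), 2)), 49377), -7422) = Mul(Add(Mul(4, Rational(25, 9)), 49377), -7422) = Mul(Add(Rational(100, 9), 49377), -7422) = Mul(Rational(444493, 9), -7422) = Rational(-1099675682, 3)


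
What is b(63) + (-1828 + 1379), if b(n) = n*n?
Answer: 3520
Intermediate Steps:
b(n) = n²
b(63) + (-1828 + 1379) = 63² + (-1828 + 1379) = 3969 - 449 = 3520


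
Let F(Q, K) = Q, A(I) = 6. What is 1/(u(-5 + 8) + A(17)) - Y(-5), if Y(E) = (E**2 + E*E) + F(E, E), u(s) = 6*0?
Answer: -269/6 ≈ -44.833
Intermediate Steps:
u(s) = 0
Y(E) = E + 2*E**2 (Y(E) = (E**2 + E*E) + E = (E**2 + E**2) + E = 2*E**2 + E = E + 2*E**2)
1/(u(-5 + 8) + A(17)) - Y(-5) = 1/(0 + 6) - (-5)*(1 + 2*(-5)) = 1/6 - (-5)*(1 - 10) = 1/6 - (-5)*(-9) = 1/6 - 1*45 = 1/6 - 45 = -269/6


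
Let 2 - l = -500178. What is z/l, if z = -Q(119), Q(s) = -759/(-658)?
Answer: -759/329118440 ≈ -2.3062e-6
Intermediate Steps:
l = 500180 (l = 2 - 1*(-500178) = 2 + 500178 = 500180)
Q(s) = 759/658 (Q(s) = -759*(-1/658) = 759/658)
z = -759/658 (z = -1*759/658 = -759/658 ≈ -1.1535)
z/l = -759/658/500180 = -759/658*1/500180 = -759/329118440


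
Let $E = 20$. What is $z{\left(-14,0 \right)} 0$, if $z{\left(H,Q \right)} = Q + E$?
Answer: $0$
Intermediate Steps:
$z{\left(H,Q \right)} = 20 + Q$ ($z{\left(H,Q \right)} = Q + 20 = 20 + Q$)
$z{\left(-14,0 \right)} 0 = \left(20 + 0\right) 0 = 20 \cdot 0 = 0$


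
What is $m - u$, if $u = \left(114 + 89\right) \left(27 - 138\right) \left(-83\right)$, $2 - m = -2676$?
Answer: $-1867561$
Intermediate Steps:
$m = 2678$ ($m = 2 - -2676 = 2 + 2676 = 2678$)
$u = 1870239$ ($u = 203 \left(-111\right) \left(-83\right) = \left(-22533\right) \left(-83\right) = 1870239$)
$m - u = 2678 - 1870239 = -1867561$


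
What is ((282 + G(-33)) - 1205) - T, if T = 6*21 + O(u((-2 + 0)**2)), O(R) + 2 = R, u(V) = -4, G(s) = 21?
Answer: -1022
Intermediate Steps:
O(R) = -2 + R
T = 120 (T = 6*21 + (-2 - 4) = 126 - 6 = 120)
((282 + G(-33)) - 1205) - T = ((282 + 21) - 1205) - 1*120 = (303 - 1205) - 120 = -902 - 120 = -1022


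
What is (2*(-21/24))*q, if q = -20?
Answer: 35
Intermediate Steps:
(2*(-21/24))*q = (2*(-21/24))*(-20) = (2*(-21*1/24))*(-20) = (2*(-7/8))*(-20) = -7/4*(-20) = 35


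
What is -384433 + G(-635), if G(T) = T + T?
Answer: -385703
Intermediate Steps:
G(T) = 2*T
-384433 + G(-635) = -384433 + 2*(-635) = -384433 - 1270 = -385703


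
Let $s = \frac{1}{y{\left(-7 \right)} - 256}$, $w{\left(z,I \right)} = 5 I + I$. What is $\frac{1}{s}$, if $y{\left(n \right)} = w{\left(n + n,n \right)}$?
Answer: $-298$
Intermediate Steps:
$w{\left(z,I \right)} = 6 I$
$y{\left(n \right)} = 6 n$
$s = - \frac{1}{298}$ ($s = \frac{1}{6 \left(-7\right) - 256} = \frac{1}{-42 - 256} = \frac{1}{-298} = - \frac{1}{298} \approx -0.0033557$)
$\frac{1}{s} = \frac{1}{- \frac{1}{298}} = -298$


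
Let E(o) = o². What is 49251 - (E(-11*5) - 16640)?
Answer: 62866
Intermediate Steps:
49251 - (E(-11*5) - 16640) = 49251 - ((-11*5)² - 16640) = 49251 - ((-55)² - 16640) = 49251 - (3025 - 16640) = 49251 - 1*(-13615) = 49251 + 13615 = 62866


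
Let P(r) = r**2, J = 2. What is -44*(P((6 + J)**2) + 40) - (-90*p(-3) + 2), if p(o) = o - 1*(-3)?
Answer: -181986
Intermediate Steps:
p(o) = 3 + o (p(o) = o + 3 = 3 + o)
-44*(P((6 + J)**2) + 40) - (-90*p(-3) + 2) = -44*(((6 + 2)**2)**2 + 40) - (-90*(3 - 3) + 2) = -44*((8**2)**2 + 40) - (-90*0 + 2) = -44*(64**2 + 40) - (0 + 2) = -44*(4096 + 40) - 1*2 = -44*4136 - 2 = -181984 - 2 = -181986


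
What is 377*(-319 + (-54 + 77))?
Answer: -111592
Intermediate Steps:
377*(-319 + (-54 + 77)) = 377*(-319 + 23) = 377*(-296) = -111592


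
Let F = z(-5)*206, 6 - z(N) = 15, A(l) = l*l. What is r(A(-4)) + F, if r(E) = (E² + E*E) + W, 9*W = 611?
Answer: -11467/9 ≈ -1274.1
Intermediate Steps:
W = 611/9 (W = (⅑)*611 = 611/9 ≈ 67.889)
A(l) = l²
z(N) = -9 (z(N) = 6 - 1*15 = 6 - 15 = -9)
r(E) = 611/9 + 2*E² (r(E) = (E² + E*E) + 611/9 = (E² + E²) + 611/9 = 2*E² + 611/9 = 611/9 + 2*E²)
F = -1854 (F = -9*206 = -1854)
r(A(-4)) + F = (611/9 + 2*((-4)²)²) - 1854 = (611/9 + 2*16²) - 1854 = (611/9 + 2*256) - 1854 = (611/9 + 512) - 1854 = 5219/9 - 1854 = -11467/9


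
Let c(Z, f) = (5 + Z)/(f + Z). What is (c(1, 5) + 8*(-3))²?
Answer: 529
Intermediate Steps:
c(Z, f) = (5 + Z)/(Z + f)
(c(1, 5) + 8*(-3))² = ((5 + 1)/(1 + 5) + 8*(-3))² = (6/6 - 24)² = ((⅙)*6 - 24)² = (1 - 24)² = (-23)² = 529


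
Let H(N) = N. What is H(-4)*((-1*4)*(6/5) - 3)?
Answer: 156/5 ≈ 31.200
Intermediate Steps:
H(-4)*((-1*4)*(6/5) - 3) = -4*((-1*4)*(6/5) - 3) = -4*(-24/5 - 3) = -4*(-39/5) = 156/5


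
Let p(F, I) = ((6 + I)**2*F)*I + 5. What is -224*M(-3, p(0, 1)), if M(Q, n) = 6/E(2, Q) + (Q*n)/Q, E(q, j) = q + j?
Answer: 224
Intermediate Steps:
p(F, I) = 5 + F*I*(6 + I)**2 (p(F, I) = (F*(6 + I)**2)*I + 5 = F*I*(6 + I)**2 + 5 = 5 + F*I*(6 + I)**2)
E(q, j) = j + q
M(Q, n) = n + 6/(2 + Q) (M(Q, n) = 6/(Q + 2) + (Q*n)/Q = 6/(2 + Q) + n = n + 6/(2 + Q))
-224*M(-3, p(0, 1)) = -224*(6 + (5 + 0*1*(6 + 1)**2)*(2 - 3))/(2 - 3) = -224*(6 + (5 + 0*1*7**2)*(-1))/(-1) = -(-224)*(6 + (5 + 0*1*49)*(-1)) = -(-224)*(6 + (5 + 0)*(-1)) = -(-224)*(6 + 5*(-1)) = -(-224)*(6 - 5) = -(-224) = -224*(-1) = 224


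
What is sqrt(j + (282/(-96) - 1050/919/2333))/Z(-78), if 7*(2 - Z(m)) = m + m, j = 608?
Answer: 7*sqrt(44502086030859849)/1457938360 ≈ 1.0129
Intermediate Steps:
Z(m) = 2 - 2*m/7 (Z(m) = 2 - (m + m)/7 = 2 - 2*m/7)
sqrt(j + (282/(-96) - 1050/919/2333))/Z(-78) = sqrt(608 + (282/(-96) - 1050/919/2333))/(2 - 2/7*(-78)) = sqrt(608 + (282*(-1/96) - 1050*1/919*(1/2333)))/(2 + 156/7) = sqrt(608 + (-47/16 - 1050/919*1/2333))/(170/7) = sqrt(608 + (-47/16 - 1050/2144027))*(7/170) = sqrt(608 - 100786069/34304432)*(7/170) = sqrt(20756308587/34304432)*(7/170) = (sqrt(44502086030859849)/8576108)*(7/170) = 7*sqrt(44502086030859849)/1457938360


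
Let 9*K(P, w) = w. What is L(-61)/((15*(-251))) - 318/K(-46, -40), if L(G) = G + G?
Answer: 1078031/15060 ≈ 71.582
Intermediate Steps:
K(P, w) = w/9
L(G) = 2*G
L(-61)/((15*(-251))) - 318/K(-46, -40) = (2*(-61))/((15*(-251))) - 318/((⅑)*(-40)) = -122/(-3765) - 318/(-40/9) = -122*(-1/3765) - 318*(-9/40) = 122/3765 + 1431/20 = 1078031/15060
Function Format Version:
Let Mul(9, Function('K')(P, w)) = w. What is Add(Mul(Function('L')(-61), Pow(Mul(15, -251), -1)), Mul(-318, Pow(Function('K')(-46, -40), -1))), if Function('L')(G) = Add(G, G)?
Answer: Rational(1078031, 15060) ≈ 71.582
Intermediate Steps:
Function('K')(P, w) = Mul(Rational(1, 9), w)
Function('L')(G) = Mul(2, G)
Add(Mul(Function('L')(-61), Pow(Mul(15, -251), -1)), Mul(-318, Pow(Function('K')(-46, -40), -1))) = Add(Mul(Mul(2, -61), Pow(Mul(15, -251), -1)), Mul(-318, Pow(Mul(Rational(1, 9), -40), -1))) = Add(Mul(-122, Pow(-3765, -1)), Mul(-318, Pow(Rational(-40, 9), -1))) = Add(Mul(-122, Rational(-1, 3765)), Mul(-318, Rational(-9, 40))) = Add(Rational(122, 3765), Rational(1431, 20)) = Rational(1078031, 15060)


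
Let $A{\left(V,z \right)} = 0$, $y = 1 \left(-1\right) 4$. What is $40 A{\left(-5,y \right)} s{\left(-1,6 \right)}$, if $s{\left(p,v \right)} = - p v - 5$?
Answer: $0$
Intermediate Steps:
$y = -4$ ($y = \left(-1\right) 4 = -4$)
$s{\left(p,v \right)} = -5 - p v$ ($s{\left(p,v \right)} = - p v - 5 = -5 - p v$)
$40 A{\left(-5,y \right)} s{\left(-1,6 \right)} = 40 \cdot 0 \left(-5 - \left(-1\right) 6\right) = 0 \left(-5 + 6\right) = 0 \cdot 1 = 0$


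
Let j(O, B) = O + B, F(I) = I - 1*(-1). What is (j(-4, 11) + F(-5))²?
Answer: 9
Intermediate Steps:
F(I) = 1 + I (F(I) = I + 1 = 1 + I)
j(O, B) = B + O
(j(-4, 11) + F(-5))² = ((11 - 4) + (1 - 5))² = (7 - 4)² = 3² = 9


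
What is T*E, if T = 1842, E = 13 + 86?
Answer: 182358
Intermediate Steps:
E = 99
T*E = 1842*99 = 182358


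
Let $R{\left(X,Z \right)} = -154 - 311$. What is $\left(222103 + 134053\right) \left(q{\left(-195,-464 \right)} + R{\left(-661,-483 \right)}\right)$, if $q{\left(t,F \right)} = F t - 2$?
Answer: $32058670028$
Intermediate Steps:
$q{\left(t,F \right)} = -2 + F t$
$R{\left(X,Z \right)} = -465$ ($R{\left(X,Z \right)} = -154 - 311 = -465$)
$\left(222103 + 134053\right) \left(q{\left(-195,-464 \right)} + R{\left(-661,-483 \right)}\right) = \left(222103 + 134053\right) \left(\left(-2 - -90480\right) - 465\right) = 356156 \left(\left(-2 + 90480\right) - 465\right) = 356156 \left(90478 - 465\right) = 356156 \cdot 90013 = 32058670028$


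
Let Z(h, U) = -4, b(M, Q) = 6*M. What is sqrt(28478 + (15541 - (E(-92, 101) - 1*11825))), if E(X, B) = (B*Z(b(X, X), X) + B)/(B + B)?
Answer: sqrt(223382)/2 ≈ 236.32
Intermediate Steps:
E(X, B) = -3/2 (E(X, B) = (B*(-4) + B)/(B + B) = (-4*B + B)/((2*B)) = (-3*B)*(1/(2*B)) = -3/2)
sqrt(28478 + (15541 - (E(-92, 101) - 1*11825))) = sqrt(28478 + (15541 - (-3/2 - 1*11825))) = sqrt(28478 + (15541 - (-3/2 - 11825))) = sqrt(28478 + (15541 - 1*(-23653/2))) = sqrt(28478 + (15541 + 23653/2)) = sqrt(28478 + 54735/2) = sqrt(111691/2) = sqrt(223382)/2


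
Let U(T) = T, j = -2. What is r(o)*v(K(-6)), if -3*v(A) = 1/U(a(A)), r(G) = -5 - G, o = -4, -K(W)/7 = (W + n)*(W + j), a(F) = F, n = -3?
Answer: -1/1512 ≈ -0.00066138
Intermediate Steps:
K(W) = -7*(-3 + W)*(-2 + W) (K(W) = -7*(W - 3)*(W - 2) = -7*(-3 + W)*(-2 + W))
v(A) = -1/(3*A)
r(o)*v(K(-6)) = (-5 - 1*(-4))*(-1/(3*(-42 - 7*(-6)² + 35*(-6)))) = (-5 + 4)*(-1/(3*(-42 - 7*36 - 210))) = -(-1)/(3*(-42 - 252 - 210)) = -(-1)/(3*(-504)) = -(-1)*(-1)/(3*504) = -1*1/1512 = -1/1512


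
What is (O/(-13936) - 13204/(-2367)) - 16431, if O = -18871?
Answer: -541772700071/32986512 ≈ -16424.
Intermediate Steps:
(O/(-13936) - 13204/(-2367)) - 16431 = (-18871/(-13936) - 13204/(-2367)) - 16431 = (-18871*(-1/13936) - 13204*(-1/2367)) - 16431 = (18871/13936 + 13204/2367) - 16431 = 228678601/32986512 - 16431 = -541772700071/32986512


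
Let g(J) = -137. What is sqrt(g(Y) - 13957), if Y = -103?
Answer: 9*I*sqrt(174) ≈ 118.72*I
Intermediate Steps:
sqrt(g(Y) - 13957) = sqrt(-137 - 13957) = sqrt(-14094) = 9*I*sqrt(174)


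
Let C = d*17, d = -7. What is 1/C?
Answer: -1/119 ≈ -0.0084034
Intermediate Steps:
C = -119 (C = -7*17 = -119)
1/C = 1/(-119) = -1/119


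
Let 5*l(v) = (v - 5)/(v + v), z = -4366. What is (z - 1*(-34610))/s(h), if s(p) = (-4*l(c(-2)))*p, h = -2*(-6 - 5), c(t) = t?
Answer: -75610/77 ≈ -981.95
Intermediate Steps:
l(v) = (-5 + v)/(10*v) (l(v) = ((v - 5)/(v + v))/5 = ((-5 + v)/((2*v)))/5 = ((-5 + v)*(1/(2*v)))/5 = ((-5 + v)/(2*v))/5 = (-5 + v)/(10*v))
h = 22 (h = -2*(-11) = 22)
s(p) = -7*p/5 (s(p) = (-2*(-5 - 2)/(5*(-2)))*p = (-2*(-1)*(-7)/(5*2))*p = (-4*7/20)*p = -7*p/5)
(z - 1*(-34610))/s(h) = (-4366 - 1*(-34610))/((-7/5*22)) = (-4366 + 34610)/(-154/5) = 30244*(-5/154) = -75610/77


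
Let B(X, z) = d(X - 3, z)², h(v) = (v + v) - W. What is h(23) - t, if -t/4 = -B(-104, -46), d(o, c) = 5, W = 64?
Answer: -118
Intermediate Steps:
h(v) = -64 + 2*v (h(v) = (v + v) - 1*64 = 2*v - 64 = -64 + 2*v)
B(X, z) = 25 (B(X, z) = 5² = 25)
t = 100 (t = -(-4)*25 = -4*(-25) = 100)
h(23) - t = (-64 + 2*23) - 1*100 = (-64 + 46) - 100 = -18 - 100 = -118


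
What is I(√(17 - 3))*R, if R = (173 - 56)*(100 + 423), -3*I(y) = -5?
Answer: 101985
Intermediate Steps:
I(y) = 5/3 (I(y) = -⅓*(-5) = 5/3)
R = 61191 (R = 117*523 = 61191)
I(√(17 - 3))*R = (5/3)*61191 = 101985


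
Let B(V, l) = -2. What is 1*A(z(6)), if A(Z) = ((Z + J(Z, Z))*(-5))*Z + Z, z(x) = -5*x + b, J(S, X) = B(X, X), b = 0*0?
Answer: -4830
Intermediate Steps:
b = 0
J(S, X) = -2
z(x) = -5*x (z(x) = -5*x + 0 = -5*x)
A(Z) = Z + Z*(10 - 5*Z) (A(Z) = ((Z - 2)*(-5))*Z + Z = ((-2 + Z)*(-5))*Z + Z = (10 - 5*Z)*Z + Z = Z*(10 - 5*Z) + Z = Z + Z*(10 - 5*Z))
1*A(z(6)) = 1*((-5*6)*(11 - (-25)*6)) = 1*(-30*(11 - 5*(-30))) = 1*(-30*(11 + 150)) = 1*(-30*161) = 1*(-4830) = -4830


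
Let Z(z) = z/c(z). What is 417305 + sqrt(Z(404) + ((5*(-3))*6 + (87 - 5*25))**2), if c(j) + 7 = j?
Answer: 417305 + 2*sqrt(645606561)/397 ≈ 4.1743e+5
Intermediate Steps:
c(j) = -7 + j
Z(z) = z/(-7 + z)
417305 + sqrt(Z(404) + ((5*(-3))*6 + (87 - 5*25))**2) = 417305 + sqrt(404/(-7 + 404) + ((5*(-3))*6 + (87 - 5*25))**2) = 417305 + sqrt(404/397 + (-15*6 + (87 - 125))**2) = 417305 + sqrt(404*(1/397) + (-90 - 38)**2) = 417305 + sqrt(404/397 + (-128)**2) = 417305 + sqrt(404/397 + 16384) = 417305 + sqrt(6504852/397) = 417305 + 2*sqrt(645606561)/397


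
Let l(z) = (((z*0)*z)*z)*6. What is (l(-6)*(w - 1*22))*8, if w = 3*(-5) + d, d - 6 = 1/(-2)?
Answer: 0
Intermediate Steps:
d = 11/2 (d = 6 + 1/(-2) = 6 + 1*(-1/2) = 6 - 1/2 = 11/2 ≈ 5.5000)
w = -19/2 (w = 3*(-5) + 11/2 = -15 + 11/2 = -19/2 ≈ -9.5000)
l(z) = 0 (l(z) = ((0*z)*z)*6 = (0*z)*6 = 0*6 = 0)
(l(-6)*(w - 1*22))*8 = (0*(-19/2 - 1*22))*8 = (0*(-19/2 - 22))*8 = (0*(-63/2))*8 = 0*8 = 0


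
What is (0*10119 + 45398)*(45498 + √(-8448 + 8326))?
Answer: 2065518204 + 45398*I*√122 ≈ 2.0655e+9 + 5.0144e+5*I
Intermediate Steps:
(0*10119 + 45398)*(45498 + √(-8448 + 8326)) = (0 + 45398)*(45498 + √(-122)) = 45398*(45498 + I*√122) = 2065518204 + 45398*I*√122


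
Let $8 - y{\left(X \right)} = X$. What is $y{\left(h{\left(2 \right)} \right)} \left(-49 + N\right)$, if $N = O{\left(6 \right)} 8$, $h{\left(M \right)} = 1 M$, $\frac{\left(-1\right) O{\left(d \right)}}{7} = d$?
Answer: $-2310$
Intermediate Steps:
$O{\left(d \right)} = - 7 d$
$h{\left(M \right)} = M$
$N = -336$ ($N = \left(-7\right) 6 \cdot 8 = \left(-42\right) 8 = -336$)
$y{\left(X \right)} = 8 - X$
$y{\left(h{\left(2 \right)} \right)} \left(-49 + N\right) = \left(8 - 2\right) \left(-49 - 336\right) = \left(8 - 2\right) \left(-385\right) = 6 \left(-385\right) = -2310$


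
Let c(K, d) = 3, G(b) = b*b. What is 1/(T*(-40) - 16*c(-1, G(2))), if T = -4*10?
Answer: 1/1552 ≈ 0.00064433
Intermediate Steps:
G(b) = b²
T = -40
1/(T*(-40) - 16*c(-1, G(2))) = 1/(-40*(-40) - 16*3) = 1/(1600 - 48) = 1/1552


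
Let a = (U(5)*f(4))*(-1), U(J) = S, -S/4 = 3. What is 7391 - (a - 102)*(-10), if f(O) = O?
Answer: 6851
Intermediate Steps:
S = -12 (S = -4*3 = -12)
U(J) = -12
a = 48 (a = -12*4*(-1) = -48*(-1) = 48)
7391 - (a - 102)*(-10) = 7391 - (48 - 102)*(-10) = 7391 - (-54)*(-10) = 7391 - 1*540 = 7391 - 540 = 6851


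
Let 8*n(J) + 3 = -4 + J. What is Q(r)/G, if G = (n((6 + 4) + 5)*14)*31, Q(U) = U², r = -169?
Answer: 28561/434 ≈ 65.809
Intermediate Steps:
n(J) = -7/8 + J/8 (n(J) = -3/8 + (-4 + J)/8 = -3/8 + (-½ + J/8) = -7/8 + J/8)
G = 434 (G = ((-7/8 + ((6 + 4) + 5)/8)*14)*31 = ((-7/8 + (10 + 5)/8)*14)*31 = ((-7/8 + (⅛)*15)*14)*31 = ((-7/8 + 15/8)*14)*31 = (1*14)*31 = 14*31 = 434)
Q(r)/G = (-169)²/434 = 28561*(1/434) = 28561/434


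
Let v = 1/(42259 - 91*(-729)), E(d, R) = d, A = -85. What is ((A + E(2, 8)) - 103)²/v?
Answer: 3757056408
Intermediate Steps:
v = 1/108598 (v = 1/(42259 + 66339) = 1/108598 ≈ 9.2083e-6)
((A + E(2, 8)) - 103)²/v = ((-85 + 2) - 103)²/(1/108598) = (-83 - 103)²*108598 = (-186)²*108598 = 34596*108598 = 3757056408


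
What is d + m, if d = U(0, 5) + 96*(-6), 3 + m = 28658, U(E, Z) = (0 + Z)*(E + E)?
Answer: 28079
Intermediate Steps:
U(E, Z) = 2*E*Z (U(E, Z) = Z*(2*E) = 2*E*Z)
m = 28655 (m = -3 + 28658 = 28655)
d = -576 (d = 2*0*5 + 96*(-6) = 0 - 576 = -576)
d + m = -576 + 28655 = 28079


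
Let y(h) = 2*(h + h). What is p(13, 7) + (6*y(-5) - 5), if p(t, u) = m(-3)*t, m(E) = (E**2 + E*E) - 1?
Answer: 96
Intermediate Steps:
m(E) = -1 + 2*E**2 (m(E) = (E**2 + E**2) - 1 = 2*E**2 - 1 = -1 + 2*E**2)
y(h) = 4*h (y(h) = 2*(2*h) = 4*h)
p(t, u) = 17*t (p(t, u) = (-1 + 2*(-3)**2)*t = (-1 + 2*9)*t = (-1 + 18)*t = 17*t)
p(13, 7) + (6*y(-5) - 5) = 17*13 + (6*(4*(-5)) - 5) = 221 + (6*(-20) - 5) = 221 + (-120 - 5) = 221 - 125 = 96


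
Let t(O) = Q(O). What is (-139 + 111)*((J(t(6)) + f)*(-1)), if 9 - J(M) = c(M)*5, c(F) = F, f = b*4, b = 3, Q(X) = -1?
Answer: 728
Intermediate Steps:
t(O) = -1
f = 12 (f = 3*4 = 12)
J(M) = 9 - 5*M (J(M) = 9 - M*5 = 9 - 5*M)
(-139 + 111)*((J(t(6)) + f)*(-1)) = (-139 + 111)*(((9 - 5*(-1)) + 12)*(-1)) = -28*((9 + 5) + 12)*(-1) = -28*(14 + 12)*(-1) = -728*(-1) = -28*(-26) = 728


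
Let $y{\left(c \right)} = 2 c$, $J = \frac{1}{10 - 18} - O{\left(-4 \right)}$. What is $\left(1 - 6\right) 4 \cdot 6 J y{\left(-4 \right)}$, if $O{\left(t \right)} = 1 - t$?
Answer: $-4920$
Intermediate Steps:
$J = - \frac{41}{8}$ ($J = \frac{1}{10 - 18} - \left(1 - -4\right) = \frac{1}{-8} - \left(1 + 4\right) = - \frac{1}{8} - 5 = - \frac{41}{8} \approx -5.125$)
$\left(1 - 6\right) 4 \cdot 6 J y{\left(-4 \right)} = \left(1 - 6\right) 4 \cdot 6 \left(- \frac{41}{8}\right) 2 \left(-4\right) = \left(1 - 6\right) 24 \left(- \frac{41}{8}\right) \left(-8\right) = \left(-5\right) 24 \left(- \frac{41}{8}\right) \left(-8\right) = \left(-120\right) \left(- \frac{41}{8}\right) \left(-8\right) = 615 \left(-8\right) = -4920$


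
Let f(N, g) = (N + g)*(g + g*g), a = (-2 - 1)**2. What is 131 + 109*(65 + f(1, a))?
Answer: 105316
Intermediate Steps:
a = 9 (a = (-3)**2 = 9)
f(N, g) = (N + g)*(g + g**2)
131 + 109*(65 + f(1, a)) = 131 + 109*(65 + 9*(1 + 9 + 9**2 + 1*9)) = 131 + 109*(65 + 9*(1 + 9 + 81 + 9)) = 131 + 109*(65 + 9*100) = 131 + 109*(65 + 900) = 131 + 109*965 = 131 + 105185 = 105316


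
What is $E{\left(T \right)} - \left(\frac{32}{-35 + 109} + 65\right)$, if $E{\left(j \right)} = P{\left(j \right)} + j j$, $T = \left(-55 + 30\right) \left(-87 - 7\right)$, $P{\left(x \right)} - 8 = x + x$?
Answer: $\frac{204504275}{37} \approx 5.5271 \cdot 10^{6}$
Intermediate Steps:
$P{\left(x \right)} = 8 + 2 x$ ($P{\left(x \right)} = 8 + \left(x + x\right) = 8 + 2 x$)
$T = 2350$ ($T = \left(-25\right) \left(-94\right) = 2350$)
$E{\left(j \right)} = 8 + j^{2} + 2 j$ ($E{\left(j \right)} = \left(8 + 2 j\right) + j j = \left(8 + 2 j\right) + j^{2} = 8 + j^{2} + 2 j$)
$E{\left(T \right)} - \left(\frac{32}{-35 + 109} + 65\right) = \left(8 + 2350^{2} + 2 \cdot 2350\right) - \left(\frac{32}{-35 + 109} + 65\right) = \left(8 + 5522500 + 4700\right) - \left(\frac{32}{74} + 65\right) = 5527208 - \left(32 \cdot \frac{1}{74} + 65\right) = 5527208 - \left(\frac{16}{37} + 65\right) = 5527208 - \frac{2421}{37} = \frac{204504275}{37}$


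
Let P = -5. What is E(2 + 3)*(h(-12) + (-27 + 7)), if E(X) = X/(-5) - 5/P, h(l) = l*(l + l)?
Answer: 0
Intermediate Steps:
h(l) = 2*l² (h(l) = l*(2*l) = 2*l²)
E(X) = 1 - X/5 (E(X) = X/(-5) - 5/(-5) = X*(-⅕) - 5*(-⅕) = -X/5 + 1 = 1 - X/5)
E(2 + 3)*(h(-12) + (-27 + 7)) = (1 - (2 + 3)/5)*(2*(-12)² + (-27 + 7)) = (1 - ⅕*5)*(2*144 - 20) = (1 - 1)*(288 - 20) = 0*268 = 0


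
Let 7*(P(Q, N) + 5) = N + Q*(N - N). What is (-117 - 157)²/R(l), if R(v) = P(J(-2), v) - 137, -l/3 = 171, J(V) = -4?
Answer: -3836/11 ≈ -348.73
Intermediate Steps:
l = -513 (l = -3*171 = -513)
P(Q, N) = -5 + N/7 (P(Q, N) = -5 + (N + Q*(N - N))/7 = -5 + (N + Q*0)/7 = -5 + (N + 0)/7 = -5 + N/7)
R(v) = -142 + v/7 (R(v) = (-5 + v/7) - 137 = -142 + v/7)
(-117 - 157)²/R(l) = (-117 - 157)²/(-142 + (⅐)*(-513)) = (-274)²/(-142 - 513/7) = 75076/(-1507/7) = 75076*(-7/1507) = -3836/11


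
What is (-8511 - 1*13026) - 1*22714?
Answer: -44251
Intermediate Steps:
(-8511 - 1*13026) - 1*22714 = (-8511 - 13026) - 22714 = -21537 - 22714 = -44251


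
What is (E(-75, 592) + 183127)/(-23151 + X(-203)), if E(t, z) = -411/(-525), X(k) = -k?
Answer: -16023681/2007950 ≈ -7.9801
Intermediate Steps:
E(t, z) = 137/175 (E(t, z) = -411*(-1/525) = 137/175)
(E(-75, 592) + 183127)/(-23151 + X(-203)) = (137/175 + 183127)/(-23151 - 1*(-203)) = 32047362/(175*(-23151 + 203)) = (32047362/175)/(-22948) = (32047362/175)*(-1/22948) = -16023681/2007950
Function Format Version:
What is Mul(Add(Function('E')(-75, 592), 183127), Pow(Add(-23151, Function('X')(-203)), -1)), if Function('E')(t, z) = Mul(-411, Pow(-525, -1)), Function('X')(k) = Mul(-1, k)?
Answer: Rational(-16023681, 2007950) ≈ -7.9801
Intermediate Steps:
Function('E')(t, z) = Rational(137, 175) (Function('E')(t, z) = Mul(-411, Rational(-1, 525)) = Rational(137, 175))
Mul(Add(Function('E')(-75, 592), 183127), Pow(Add(-23151, Function('X')(-203)), -1)) = Mul(Add(Rational(137, 175), 183127), Pow(Add(-23151, Mul(-1, -203)), -1)) = Mul(Rational(32047362, 175), Pow(Add(-23151, 203), -1)) = Mul(Rational(32047362, 175), Pow(-22948, -1)) = Mul(Rational(32047362, 175), Rational(-1, 22948)) = Rational(-16023681, 2007950)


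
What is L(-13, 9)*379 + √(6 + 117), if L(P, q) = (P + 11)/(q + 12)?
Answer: -758/21 + √123 ≈ -25.005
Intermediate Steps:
L(P, q) = (11 + P)/(12 + q)
L(-13, 9)*379 + √(6 + 117) = ((11 - 13)/(12 + 9))*379 + √(6 + 117) = (-2/21)*379 + √123 = ((1/21)*(-2))*379 + √123 = -2/21*379 + √123 = -758/21 + √123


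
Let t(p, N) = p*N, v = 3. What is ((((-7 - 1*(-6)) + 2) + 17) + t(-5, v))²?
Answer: 9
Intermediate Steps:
t(p, N) = N*p
((((-7 - 1*(-6)) + 2) + 17) + t(-5, v))² = ((((-7 - 1*(-6)) + 2) + 17) + 3*(-5))² = ((((-7 + 6) + 2) + 17) - 15)² = (((-1 + 2) + 17) - 15)² = ((1 + 17) - 15)² = (18 - 15)² = 3² = 9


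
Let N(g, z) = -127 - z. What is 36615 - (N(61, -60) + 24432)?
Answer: 12250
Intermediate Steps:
36615 - (N(61, -60) + 24432) = 36615 - ((-127 - 1*(-60)) + 24432) = 36615 - ((-127 + 60) + 24432) = 36615 - (-67 + 24432) = 36615 - 1*24365 = 36615 - 24365 = 12250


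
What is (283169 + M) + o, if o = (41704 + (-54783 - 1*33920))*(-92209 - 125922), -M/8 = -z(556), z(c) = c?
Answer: 10252226486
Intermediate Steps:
M = 4448 (M = -(-8)*556 = -8*(-556) = 4448)
o = 10251938869 (o = (41704 + (-54783 - 33920))*(-218131) = (41704 - 88703)*(-218131) = -46999*(-218131) = 10251938869)
(283169 + M) + o = (283169 + 4448) + 10251938869 = 287617 + 10251938869 = 10252226486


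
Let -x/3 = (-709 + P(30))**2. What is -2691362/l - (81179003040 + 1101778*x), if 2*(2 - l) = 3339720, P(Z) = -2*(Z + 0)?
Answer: 1564211608677461767/834929 ≈ 1.8735e+12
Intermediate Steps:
P(Z) = -2*Z
l = -1669858 (l = 2 - 1/2*3339720 = 2 - 1669860 = -1669858)
x = -1774083 (x = -3*(-709 - 2*30)**2 = -3*(-709 - 60)**2 = -3*(-769)**2 = -3*591361 = -1774083)
-2691362/l - (81179003040 + 1101778*x) = -2691362/(-1669858) - 1101778/(1/(-1774083 + 73680)) = -2691362*(-1/1669858) - 1101778/(1/(-1700403)) = 1345681/834929 - 1101778/(-1/1700403) = 1345681/834929 - 1101778*(-1700403) = 1345681/834929 + 1873466616534 = 1564211608677461767/834929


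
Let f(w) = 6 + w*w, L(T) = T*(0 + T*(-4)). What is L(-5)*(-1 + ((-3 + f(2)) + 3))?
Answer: -900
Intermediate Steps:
L(T) = -4*T² (L(T) = T*(0 - 4*T) = T*(-4*T) = -4*T²)
f(w) = 6 + w²
L(-5)*(-1 + ((-3 + f(2)) + 3)) = (-4*(-5)²)*(-1 + ((-3 + (6 + 2²)) + 3)) = (-4*25)*(-1 + ((-3 + (6 + 4)) + 3)) = -100*(-1 + ((-3 + 10) + 3)) = -100*(-1 + (7 + 3)) = -100*(-1 + 10) = -100*9 = -900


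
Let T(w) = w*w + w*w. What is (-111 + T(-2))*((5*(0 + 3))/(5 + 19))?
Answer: -515/8 ≈ -64.375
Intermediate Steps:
T(w) = 2*w² (T(w) = w² + w² = 2*w²)
(-111 + T(-2))*((5*(0 + 3))/(5 + 19)) = (-111 + 2*(-2)²)*((5*(0 + 3))/(5 + 19)) = (-111 + 2*4)*((5*3)/24) = (-111 + 8)*(15*(1/24)) = -103*5/8 = -515/8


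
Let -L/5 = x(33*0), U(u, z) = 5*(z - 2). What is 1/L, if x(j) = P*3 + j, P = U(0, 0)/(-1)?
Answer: -1/150 ≈ -0.0066667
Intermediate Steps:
U(u, z) = -10 + 5*z (U(u, z) = 5*(-2 + z) = -10 + 5*z)
P = 10 (P = (-10 + 5*0)/(-1) = (-10 + 0)*(-1) = -10*(-1) = 10)
x(j) = 30 + j (x(j) = 10*3 + j = 30 + j)
L = -150 (L = -5*(30 + 33*0) = -5*(30 + 0) = -5*30 = -150)
1/L = 1/(-150) = -1/150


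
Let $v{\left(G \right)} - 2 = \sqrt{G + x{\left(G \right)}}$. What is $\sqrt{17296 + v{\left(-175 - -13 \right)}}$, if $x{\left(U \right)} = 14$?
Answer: $\sqrt{17298 + 2 i \sqrt{37}} \approx 131.52 + 0.0462 i$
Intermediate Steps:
$v{\left(G \right)} = 2 + \sqrt{14 + G}$ ($v{\left(G \right)} = 2 + \sqrt{G + 14} = 2 + \sqrt{14 + G}$)
$\sqrt{17296 + v{\left(-175 - -13 \right)}} = \sqrt{17296 + \left(2 + \sqrt{14 - 162}\right)} = \sqrt{17296 + \left(2 + \sqrt{-148}\right)} = \sqrt{17296 + \left(2 + 2 i \sqrt{37}\right)} = \sqrt{17298 + 2 i \sqrt{37}}$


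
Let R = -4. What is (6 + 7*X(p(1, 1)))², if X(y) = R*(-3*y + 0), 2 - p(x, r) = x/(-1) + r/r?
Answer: 30276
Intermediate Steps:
p(x, r) = 1 + x (p(x, r) = 2 - (x/(-1) + r/r) = 2 - (x*(-1) + 1) = 2 - (-x + 1) = 2 - (1 - x) = 2 + (-1 + x) = 1 + x)
X(y) = 12*y (X(y) = -4*(-3*y + 0) = -(-12)*y = 12*y)
(6 + 7*X(p(1, 1)))² = (6 + 7*(12*(1 + 1)))² = (6 + 7*(12*2))² = (6 + 7*24)² = (6 + 168)² = 174² = 30276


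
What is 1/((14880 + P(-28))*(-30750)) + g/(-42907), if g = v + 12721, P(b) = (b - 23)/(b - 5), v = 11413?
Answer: -121482899960477/215980225754250 ≈ -0.56247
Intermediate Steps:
P(b) = (-23 + b)/(-5 + b)
g = 24134 (g = 11413 + 12721 = 24134)
1/((14880 + P(-28))*(-30750)) + g/(-42907) = 1/((14880 + (-23 - 28)/(-5 - 28))*(-30750)) + 24134/(-42907) = -1/30750/(14880 - 51/(-33)) + 24134*(-1/42907) = -1/30750/(14880 - 1/33*(-51)) - 24134/42907 = -1/30750/(14880 + 17/11) - 24134/42907 = -1/30750/(163697/11) - 24134/42907 = (11/163697)*(-1/30750) - 24134/42907 = -11/5033682750 - 24134/42907 = -121482899960477/215980225754250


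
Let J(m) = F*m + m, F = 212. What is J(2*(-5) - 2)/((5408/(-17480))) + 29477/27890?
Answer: 38945417963/4713410 ≈ 8262.7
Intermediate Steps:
J(m) = 213*m (J(m) = 212*m + m = 213*m)
J(2*(-5) - 2)/((5408/(-17480))) + 29477/27890 = (213*(2*(-5) - 2))/((5408/(-17480))) + 29477/27890 = (213*(-10 - 2))/((5408*(-1/17480))) + 29477*(1/27890) = (213*(-12))/(-676/2185) + 29477/27890 = -2556*(-2185/676) + 29477/27890 = 1396215/169 + 29477/27890 = 38945417963/4713410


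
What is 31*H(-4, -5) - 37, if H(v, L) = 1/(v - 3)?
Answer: -290/7 ≈ -41.429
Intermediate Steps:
H(v, L) = 1/(-3 + v)
31*H(-4, -5) - 37 = 31/(-3 - 4) - 37 = 31/(-7) - 37 = 31*(-⅐) - 37 = -31/7 - 37 = -290/7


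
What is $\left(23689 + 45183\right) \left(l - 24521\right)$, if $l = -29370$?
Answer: $-3711580952$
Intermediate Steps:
$\left(23689 + 45183\right) \left(l - 24521\right) = \left(23689 + 45183\right) \left(-29370 - 24521\right) = 68872 \left(-53891\right) = -3711580952$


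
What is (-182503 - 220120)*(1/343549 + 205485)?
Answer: -28422835004515718/343549 ≈ -8.2733e+10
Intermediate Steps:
(-182503 - 220120)*(1/343549 + 205485) = -402623*(1/343549 + 205485) = -402623*70594166266/343549 = -28422835004515718/343549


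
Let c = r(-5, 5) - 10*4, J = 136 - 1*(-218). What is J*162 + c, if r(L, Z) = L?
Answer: 57303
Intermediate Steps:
J = 354 (J = 136 + 218 = 354)
c = -45 (c = -5 - 10*4 = -5 - 40 = -45)
J*162 + c = 354*162 - 45 = 57348 - 45 = 57303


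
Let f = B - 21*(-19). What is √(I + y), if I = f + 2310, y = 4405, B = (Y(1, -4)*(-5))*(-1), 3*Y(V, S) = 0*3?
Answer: √7114 ≈ 84.344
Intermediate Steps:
Y(V, S) = 0 (Y(V, S) = (0*3)/3 = (⅓)*0 = 0)
B = 0 (B = (0*(-5))*(-1) = 0*(-1) = 0)
f = 399 (f = 0 - 21*(-19) = 0 + 399 = 399)
I = 2709 (I = 399 + 2310 = 2709)
√(I + y) = √(2709 + 4405) = √7114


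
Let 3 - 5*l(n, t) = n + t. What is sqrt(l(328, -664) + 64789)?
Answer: 2*sqrt(405355)/5 ≈ 254.67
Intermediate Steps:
l(n, t) = 3/5 - n/5 - t/5 (l(n, t) = 3/5 - (n + t)/5 = 3/5 + (-n/5 - t/5) = 3/5 - n/5 - t/5)
sqrt(l(328, -664) + 64789) = sqrt((3/5 - 1/5*328 - 1/5*(-664)) + 64789) = sqrt((3/5 - 328/5 + 664/5) + 64789) = sqrt(339/5 + 64789) = sqrt(324284/5) = 2*sqrt(405355)/5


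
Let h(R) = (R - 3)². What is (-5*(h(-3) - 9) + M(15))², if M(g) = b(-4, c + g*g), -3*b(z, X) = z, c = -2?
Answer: 160801/9 ≈ 17867.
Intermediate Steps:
b(z, X) = -z/3
M(g) = 4/3 (M(g) = -⅓*(-4) = 4/3)
h(R) = (-3 + R)²
(-5*(h(-3) - 9) + M(15))² = (-5*((-3 - 3)² - 9) + 4/3)² = (-5*((-6)² - 9) + 4/3)² = (-5*(36 - 9) + 4/3)² = (-5*27 + 4/3)² = (-135 + 4/3)² = (-401/3)² = 160801/9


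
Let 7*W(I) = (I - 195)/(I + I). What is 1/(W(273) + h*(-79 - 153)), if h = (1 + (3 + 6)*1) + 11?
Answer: -49/238727 ≈ -0.00020526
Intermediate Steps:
W(I) = (-195 + I)/(14*I) (W(I) = ((I - 195)/(I + I))/7 = ((-195 + I)/((2*I)))/7 = ((-195 + I)*(1/(2*I)))/7 = ((-195 + I)/(2*I))/7 = (-195 + I)/(14*I))
h = 21 (h = (1 + 9*1) + 11 = (1 + 9) + 11 = 10 + 11 = 21)
1/(W(273) + h*(-79 - 153)) = 1/((1/14)*(-195 + 273)/273 + 21*(-79 - 153)) = 1/((1/14)*(1/273)*78 + 21*(-232)) = 1/(1/49 - 4872) = 1/(-238727/49) = -49/238727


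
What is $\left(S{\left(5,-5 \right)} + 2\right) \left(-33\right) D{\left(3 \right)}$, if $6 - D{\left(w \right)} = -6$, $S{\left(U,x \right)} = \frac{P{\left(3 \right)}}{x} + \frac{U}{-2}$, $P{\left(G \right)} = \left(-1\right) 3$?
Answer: $- \frac{198}{5} \approx -39.6$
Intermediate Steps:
$P{\left(G \right)} = -3$
$S{\left(U,x \right)} = - \frac{3}{x} - \frac{U}{2}$ ($S{\left(U,x \right)} = - \frac{3}{x} + \frac{U}{-2} = - \frac{3}{x} + U \left(- \frac{1}{2}\right) = - \frac{3}{x} - \frac{U}{2}$)
$D{\left(w \right)} = 12$ ($D{\left(w \right)} = 6 - -6 = 6 + 6 = 12$)
$\left(S{\left(5,-5 \right)} + 2\right) \left(-33\right) D{\left(3 \right)} = \left(\left(- \frac{3}{-5} - \frac{5}{2}\right) + 2\right) \left(-33\right) 12 = \left(\left(\left(-3\right) \left(- \frac{1}{5}\right) - \frac{5}{2}\right) + 2\right) \left(-33\right) 12 = \left(\left(\frac{3}{5} - \frac{5}{2}\right) + 2\right) \left(-33\right) 12 = \left(- \frac{19}{10} + 2\right) \left(-33\right) 12 = \frac{1}{10} \left(-33\right) 12 = \left(- \frac{33}{10}\right) 12 = - \frac{198}{5}$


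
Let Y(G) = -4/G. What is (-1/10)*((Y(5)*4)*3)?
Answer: 24/25 ≈ 0.96000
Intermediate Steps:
(-1/10)*((Y(5)*4)*3) = (-1/10)*((-4/5*4)*3) = ((⅒)*(-1))*((-4*⅕*4)*3) = -(-⅘*4)*3/10 = -(-8)*3/25 = -⅒*(-48/5) = 24/25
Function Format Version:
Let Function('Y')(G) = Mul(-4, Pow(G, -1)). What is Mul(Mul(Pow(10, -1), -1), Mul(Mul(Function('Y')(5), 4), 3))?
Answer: Rational(24, 25) ≈ 0.96000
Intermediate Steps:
Mul(Mul(Pow(10, -1), -1), Mul(Mul(Function('Y')(5), 4), 3)) = Mul(Mul(Pow(10, -1), -1), Mul(Mul(Mul(-4, Pow(5, -1)), 4), 3)) = Mul(Mul(Rational(1, 10), -1), Mul(Mul(Mul(-4, Rational(1, 5)), 4), 3)) = Mul(Rational(-1, 10), Mul(Mul(Rational(-4, 5), 4), 3)) = Mul(Rational(-1, 10), Mul(Rational(-16, 5), 3)) = Mul(Rational(-1, 10), Rational(-48, 5)) = Rational(24, 25)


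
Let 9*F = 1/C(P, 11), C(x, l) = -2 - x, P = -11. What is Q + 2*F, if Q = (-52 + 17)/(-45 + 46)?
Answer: -2833/81 ≈ -34.975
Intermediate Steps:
F = 1/81 (F = 1/(9*(-2 - 1*(-11))) = 1/(9*(-2 + 11)) = (⅑)/9 = (⅑)*(⅑) = 1/81 ≈ 0.012346)
Q = -35 (Q = -35/1 = -35*1 = -35)
Q + 2*F = -35 + 2*(1/81) = -35 + 2/81 = -2833/81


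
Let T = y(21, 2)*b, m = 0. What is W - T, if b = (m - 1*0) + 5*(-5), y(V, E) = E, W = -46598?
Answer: -46548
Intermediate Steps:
b = -25 (b = (0 - 1*0) + 5*(-5) = (0 + 0) - 25 = 0 - 25 = -25)
T = -50 (T = 2*(-25) = -50)
W - T = -46598 - 1*(-50) = -46598 + 50 = -46548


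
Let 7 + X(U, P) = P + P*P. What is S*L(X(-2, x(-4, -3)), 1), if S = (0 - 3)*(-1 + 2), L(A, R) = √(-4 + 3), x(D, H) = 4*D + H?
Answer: -3*I ≈ -3.0*I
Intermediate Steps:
x(D, H) = H + 4*D
X(U, P) = -7 + P + P² (X(U, P) = -7 + (P + P*P) = -7 + (P + P²) = -7 + P + P²)
L(A, R) = I (L(A, R) = √(-1) = I)
S = -3 (S = -3*1 = -3)
S*L(X(-2, x(-4, -3)), 1) = -3*I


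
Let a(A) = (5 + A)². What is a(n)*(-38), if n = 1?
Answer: -1368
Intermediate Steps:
a(n)*(-38) = (5 + 1)²*(-38) = 6²*(-38) = 36*(-38) = -1368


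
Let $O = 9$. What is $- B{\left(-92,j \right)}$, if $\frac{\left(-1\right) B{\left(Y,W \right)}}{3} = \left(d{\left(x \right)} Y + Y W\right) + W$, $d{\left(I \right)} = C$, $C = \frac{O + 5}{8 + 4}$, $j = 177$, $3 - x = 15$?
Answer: $-48643$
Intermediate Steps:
$x = -12$ ($x = 3 - 15 = -12$)
$C = \frac{7}{6}$ ($C = \frac{9 + 5}{8 + 4} = \frac{14}{12} = 14 \cdot \frac{1}{12} = \frac{7}{6} \approx 1.1667$)
$d{\left(I \right)} = \frac{7}{6}$
$B{\left(Y,W \right)} = - 3 W - \frac{7 Y}{2} - 3 W Y$ ($B{\left(Y,W \right)} = - 3 \left(\left(\frac{7 Y}{6} + Y W\right) + W\right) = - 3 \left(\left(\frac{7 Y}{6} + W Y\right) + W\right) = - 3 \left(W + \frac{7 Y}{6} + W Y\right) = - 3 W - \frac{7 Y}{2} - 3 W Y$)
$- B{\left(-92,j \right)} = - (\left(-3\right) 177 - -322 - 531 \left(-92\right)) = - (-531 + 322 + 48852) = \left(-1\right) 48643 = -48643$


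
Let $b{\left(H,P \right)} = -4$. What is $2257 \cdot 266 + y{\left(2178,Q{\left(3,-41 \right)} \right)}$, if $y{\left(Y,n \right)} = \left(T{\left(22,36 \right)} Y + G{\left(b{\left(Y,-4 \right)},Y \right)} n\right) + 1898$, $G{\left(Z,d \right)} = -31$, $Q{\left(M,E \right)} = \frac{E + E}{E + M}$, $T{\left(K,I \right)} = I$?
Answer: $\frac{12931421}{19} \approx 6.806 \cdot 10^{5}$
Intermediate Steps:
$Q{\left(M,E \right)} = \frac{2 E}{E + M}$
$y{\left(Y,n \right)} = 1898 - 31 n + 36 Y$ ($y{\left(Y,n \right)} = \left(36 Y - 31 n\right) + 1898 = \left(- 31 n + 36 Y\right) + 1898 = 1898 - 31 n + 36 Y$)
$2257 \cdot 266 + y{\left(2178,Q{\left(3,-41 \right)} \right)} = 2257 \cdot 266 + \left(1898 - 31 \cdot 2 \left(-41\right) \frac{1}{-41 + 3} + 36 \cdot 2178\right) = 600362 + \left(1898 - 31 \cdot 2 \left(-41\right) \frac{1}{-38} + 78408\right) = 600362 + \left(1898 - 31 \cdot 2 \left(-41\right) \left(- \frac{1}{38}\right) + 78408\right) = 600362 + \left(1898 - \frac{1271}{19} + 78408\right) = 600362 + \frac{1524543}{19} = \frac{12931421}{19}$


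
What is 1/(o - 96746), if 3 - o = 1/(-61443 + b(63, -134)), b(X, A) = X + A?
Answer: -61514/5951048901 ≈ -1.0337e-5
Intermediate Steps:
b(X, A) = A + X
o = 184543/61514 (o = 3 - 1/(-61443 + (-134 + 63)) = 3 - 1/(-61443 - 71) = 3 - 1/(-61514) = 3 - 1*(-1/61514) = 3 + 1/61514 = 184543/61514 ≈ 3.0000)
1/(o - 96746) = 1/(184543/61514 - 96746) = 1/(-5951048901/61514) = -61514/5951048901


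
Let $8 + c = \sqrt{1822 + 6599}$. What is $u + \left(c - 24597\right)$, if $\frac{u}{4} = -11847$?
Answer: $-71993 + \sqrt{8421} \approx -71901.0$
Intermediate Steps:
$u = -47388$ ($u = 4 \left(-11847\right) = -47388$)
$c = -8 + \sqrt{8421}$ ($c = -8 + \sqrt{1822 + 6599} = -8 + \sqrt{8421} \approx 83.766$)
$u + \left(c - 24597\right) = -47388 - \left(24605 - \sqrt{8421}\right) = -71993 + \sqrt{8421}$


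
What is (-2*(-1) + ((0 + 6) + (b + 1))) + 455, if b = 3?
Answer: 467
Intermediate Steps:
(-2*(-1) + ((0 + 6) + (b + 1))) + 455 = (-2*(-1) + ((0 + 6) + (3 + 1))) + 455 = (2 + (6 + 4)) + 455 = (2 + 10) + 455 = 12 + 455 = 467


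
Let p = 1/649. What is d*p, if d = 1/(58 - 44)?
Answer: 1/9086 ≈ 0.00011006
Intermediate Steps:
p = 1/649 ≈ 0.0015408
d = 1/14 ≈ 0.071429
d*p = (1/14)*(1/649) = 1/9086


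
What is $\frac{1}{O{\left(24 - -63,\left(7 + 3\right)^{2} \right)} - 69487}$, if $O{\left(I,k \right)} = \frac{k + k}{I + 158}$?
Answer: $- \frac{49}{3404823} \approx -1.4391 \cdot 10^{-5}$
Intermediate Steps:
$O{\left(I,k \right)} = \frac{2 k}{158 + I}$
$\frac{1}{O{\left(24 - -63,\left(7 + 3\right)^{2} \right)} - 69487} = \frac{1}{\frac{2 \left(7 + 3\right)^{2}}{158 + \left(24 - -63\right)} - 69487} = \frac{1}{\frac{2 \cdot 10^{2}}{158 + \left(24 + 63\right)} - 69487} = \frac{1}{2 \cdot 100 \frac{1}{158 + 87} - 69487} = \frac{1}{2 \cdot 100 \cdot \frac{1}{245} - 69487} = \frac{1}{\frac{40}{49} - 69487} = \frac{1}{- \frac{3404823}{49}} = - \frac{49}{3404823}$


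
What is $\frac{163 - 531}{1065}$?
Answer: $- \frac{368}{1065} \approx -0.34554$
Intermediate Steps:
$\frac{163 - 531}{1065} = \left(-368\right) \frac{1}{1065} = - \frac{368}{1065}$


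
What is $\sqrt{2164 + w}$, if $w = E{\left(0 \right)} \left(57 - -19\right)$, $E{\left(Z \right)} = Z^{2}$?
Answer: $2 \sqrt{541} \approx 46.519$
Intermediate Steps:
$w = 0$ ($w = 0^{2} \left(57 - -19\right) = 0 \left(57 + 19\right) = 0 \cdot 76 = 0$)
$\sqrt{2164 + w} = \sqrt{2164 + 0} = \sqrt{2164} = 2 \sqrt{541}$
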